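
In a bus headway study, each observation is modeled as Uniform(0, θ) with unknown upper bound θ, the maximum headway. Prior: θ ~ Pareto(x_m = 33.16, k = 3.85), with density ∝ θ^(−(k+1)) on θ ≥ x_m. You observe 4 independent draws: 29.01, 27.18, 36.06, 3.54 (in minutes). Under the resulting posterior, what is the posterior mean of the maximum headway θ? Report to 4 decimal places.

41.3242

A Pareto(scale x_m, shape k) prior on the upper bound θ of Uniform(0, θ) is conjugate: posterior is Pareto(max(x_m, max xᵢ), k + n).
Sample maximum = 36.06; prior scale x_m = 33.16 → posterior scale = max = 36.06.
Posterior shape = 3.85 + 4 = 7.85.
E[θ|data] = k·x_m/(k−1) = 7.85·36.06/6.85 = 41.3242.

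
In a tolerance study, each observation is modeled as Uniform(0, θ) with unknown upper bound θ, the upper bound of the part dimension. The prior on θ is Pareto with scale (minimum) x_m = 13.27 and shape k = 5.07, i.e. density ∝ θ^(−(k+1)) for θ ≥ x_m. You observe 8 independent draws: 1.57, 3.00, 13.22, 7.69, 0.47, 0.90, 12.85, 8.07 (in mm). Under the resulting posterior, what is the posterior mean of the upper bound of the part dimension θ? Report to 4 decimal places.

14.3694

A Pareto(scale x_m, shape k) prior on the upper bound θ of Uniform(0, θ) is conjugate: posterior is Pareto(max(x_m, max xᵢ), k + n).
Sample maximum = 13.22; prior scale x_m = 13.27 → posterior scale = max = 13.27.
Posterior shape = 5.07 + 8 = 13.07.
E[θ|data] = k·x_m/(k−1) = 13.07·13.27/12.07 = 14.3694.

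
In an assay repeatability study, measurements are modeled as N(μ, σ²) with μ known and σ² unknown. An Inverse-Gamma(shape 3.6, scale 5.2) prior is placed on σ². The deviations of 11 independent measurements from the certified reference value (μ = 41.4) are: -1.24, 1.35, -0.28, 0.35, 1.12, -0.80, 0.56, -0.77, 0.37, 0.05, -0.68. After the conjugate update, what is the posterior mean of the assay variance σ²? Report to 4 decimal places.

1.0718

With known mean μ and an Inverse-Gamma(α, β) prior on σ², the Normal likelihood is conjugate: posterior is Inv-Gamma(α + n/2, β + Σ(xᵢ−μ)²/2).
Σ(xᵢ−μ)² = (-1.24)² + (1.35)² + (-0.28)² + (0.35)² + (1.12)² + (-0.80)² + (0.56)² + (-0.77)² + (0.37)² + (0.05)² + (-0.68)² = 6.9637.
Posterior: Inv-Gamma(3.6 + 11/2, 5.2 + 6.9637/2) = Inv-Gamma(9.10, 8.68185).
E[σ²|data] = β/(α−1) = 8.68185/8.10 = 1.0718.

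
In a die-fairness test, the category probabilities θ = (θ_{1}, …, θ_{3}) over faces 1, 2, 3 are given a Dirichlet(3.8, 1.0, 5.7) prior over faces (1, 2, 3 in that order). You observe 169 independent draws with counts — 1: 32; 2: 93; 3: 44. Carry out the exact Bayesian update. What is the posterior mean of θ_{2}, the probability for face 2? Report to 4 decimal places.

The Dirichlet prior is conjugate to the Multinomial likelihood: each posterior αⱼ = prior αⱼ + observed count nⱼ.
Posterior concentration: (35.8, 94.0, 49.7), total = 179.5.
E[θ_{2}|data] = α_{2}/Σα = 94.0/179.5 = 0.5237.

0.5237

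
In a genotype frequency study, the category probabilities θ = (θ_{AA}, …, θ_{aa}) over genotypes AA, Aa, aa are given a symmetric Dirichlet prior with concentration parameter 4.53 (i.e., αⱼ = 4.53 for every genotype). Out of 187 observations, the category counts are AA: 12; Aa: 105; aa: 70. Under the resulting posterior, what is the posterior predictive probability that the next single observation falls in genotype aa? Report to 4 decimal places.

The Dirichlet prior is conjugate to the Multinomial likelihood: each posterior αⱼ = prior αⱼ + observed count nⱼ.
Posterior concentration: (16.53, 109.53, 74.53), total = 200.59.
P(next = aa | data) = α_{aa}/Σα = 0.3716.

0.3716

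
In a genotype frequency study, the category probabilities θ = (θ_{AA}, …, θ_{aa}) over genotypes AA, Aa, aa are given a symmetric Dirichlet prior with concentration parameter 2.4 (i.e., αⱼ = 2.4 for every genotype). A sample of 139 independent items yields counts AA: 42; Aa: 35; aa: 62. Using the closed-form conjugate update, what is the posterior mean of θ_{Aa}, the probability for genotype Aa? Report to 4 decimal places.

The Dirichlet prior is conjugate to the Multinomial likelihood: each posterior αⱼ = prior αⱼ + observed count nⱼ.
Posterior concentration: (44.4, 37.4, 64.4), total = 146.2.
E[θ_{Aa}|data] = α_{Aa}/Σα = 37.4/146.2 = 0.2558.

0.2558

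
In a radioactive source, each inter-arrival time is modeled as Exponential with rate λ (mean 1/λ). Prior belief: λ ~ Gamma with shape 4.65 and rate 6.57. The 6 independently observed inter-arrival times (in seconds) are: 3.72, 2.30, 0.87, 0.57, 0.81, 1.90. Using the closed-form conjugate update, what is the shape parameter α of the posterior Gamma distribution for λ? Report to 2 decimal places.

10.65

With a Gamma(shape α, rate β) prior on the exponential rate λ, the posterior after n observations with total T = Σxᵢ is Gamma(α+n, β+T).
Sum of observations T = 10.17 seconds; n = 6.
Posterior: Gamma(4.65+6, 6.57+10.17) = Gamma(10.65, 16.74).
Posterior α = 10.65.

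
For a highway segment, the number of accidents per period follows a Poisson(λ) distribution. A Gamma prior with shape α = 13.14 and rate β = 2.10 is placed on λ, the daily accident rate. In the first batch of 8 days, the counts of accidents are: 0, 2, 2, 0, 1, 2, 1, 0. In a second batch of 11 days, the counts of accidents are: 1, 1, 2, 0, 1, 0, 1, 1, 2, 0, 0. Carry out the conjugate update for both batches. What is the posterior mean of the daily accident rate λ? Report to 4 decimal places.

With a Gamma(shape α, rate β) prior, the Poisson likelihood is conjugate: the posterior is Gamma(α + ΣXᵢ, β + n).
Batch 1: sum of counts S = 8 over n = 8 days.
After batch 1: Gamma(α+S, β+n) = Gamma(13.14+8, 2.10+8) = Gamma(21.14, 10.10).
Batch 2: sum of counts S = 9 over n = 11 days.
After batch 2: Gamma(α+S, β+n) = Gamma(21.14+9, 10.10+11) = Gamma(30.14, 21.10).
Posterior mean = α/β = 30.14/21.10 = 1.4284.

1.4284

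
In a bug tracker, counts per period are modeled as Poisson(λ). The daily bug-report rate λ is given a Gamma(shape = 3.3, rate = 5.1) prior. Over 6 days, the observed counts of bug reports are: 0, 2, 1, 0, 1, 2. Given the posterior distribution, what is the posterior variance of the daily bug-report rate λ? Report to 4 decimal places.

With a Gamma(shape α, rate β) prior, the Poisson likelihood is conjugate: the posterior is Gamma(α + ΣXᵢ, β + n).
Sum of counts S = 6 over n = 6 days.
Posterior: Gamma(α+S, β+n) = Gamma(3.3+6, 5.1+6) = Gamma(9.3, 11.1).
Var = α/β² = 9.3/11.1² = 0.0755.

0.0755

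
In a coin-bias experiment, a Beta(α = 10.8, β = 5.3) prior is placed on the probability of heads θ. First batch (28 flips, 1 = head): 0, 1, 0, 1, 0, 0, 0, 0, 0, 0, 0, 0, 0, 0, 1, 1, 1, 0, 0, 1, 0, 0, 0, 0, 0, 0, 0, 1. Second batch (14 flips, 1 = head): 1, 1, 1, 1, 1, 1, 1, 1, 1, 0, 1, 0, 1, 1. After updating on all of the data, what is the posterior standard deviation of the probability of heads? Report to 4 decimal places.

0.0650

The Beta prior is conjugate to a Binomial/Bernoulli likelihood; the update adds successes to α and failures to β.
After batch 1: Beta(10.8+7, 5.3+21) = Beta(17.8, 26.3).
After batch 2: Beta(17.8+12, 26.3+2) = Beta(29.8, 28.3).
Var = αβ/((α+β)²(α+β+1)) = 29.8·28.3/(58.1²·59.1) = 0.00422730; SD = √0.00422730 = 0.0650.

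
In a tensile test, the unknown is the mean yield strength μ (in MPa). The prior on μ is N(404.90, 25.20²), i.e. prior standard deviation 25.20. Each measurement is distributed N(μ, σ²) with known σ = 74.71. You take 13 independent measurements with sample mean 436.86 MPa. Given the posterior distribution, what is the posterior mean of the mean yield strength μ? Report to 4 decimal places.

423.9680

For Normal data with known variance σ², a Normal(μ₀, σ₀²) prior on μ is conjugate. Posterior precision = 1/σ₀² + n/σ²; posterior mean is the precision-weighted average of μ₀ and x̄.
n·x̄ = 13·436.86 = 5679.18.
σ₀² = 25.20² = 635.04, σ² = 74.71² = 5581.5841; σ² + n·σ₀² = 5581.5841 + 13·635.04 = 13837.1041.
Posterior mean = (μ₀/σ₀² + n·x̄/σ²)/(1/σ₀² + n/σ²) = (σ²·μ₀ + σ₀²·n·x̄)/(σ² + n·σ₀²) = (5581.5841·404.90 + 635.04·5679.18)/13837.1041 = 5866489.86929/13837.1041 = 423.9680.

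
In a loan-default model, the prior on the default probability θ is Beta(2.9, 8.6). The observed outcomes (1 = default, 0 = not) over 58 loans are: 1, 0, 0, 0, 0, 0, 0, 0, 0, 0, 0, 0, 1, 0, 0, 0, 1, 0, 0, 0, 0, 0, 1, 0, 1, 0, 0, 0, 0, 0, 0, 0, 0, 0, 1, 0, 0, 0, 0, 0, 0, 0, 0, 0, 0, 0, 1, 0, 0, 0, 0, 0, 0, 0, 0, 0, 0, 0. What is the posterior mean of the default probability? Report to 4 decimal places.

The Beta prior is conjugate to a Binomial/Bernoulli likelihood; the update adds successes to α and failures to β.
Posterior: Beta(α+k, β+n−k) = Beta(2.9+7, 8.6+51) = Beta(9.9, 59.6).
Posterior mean = α/(α+β) = 9.9/69.5 = 0.1424.

0.1424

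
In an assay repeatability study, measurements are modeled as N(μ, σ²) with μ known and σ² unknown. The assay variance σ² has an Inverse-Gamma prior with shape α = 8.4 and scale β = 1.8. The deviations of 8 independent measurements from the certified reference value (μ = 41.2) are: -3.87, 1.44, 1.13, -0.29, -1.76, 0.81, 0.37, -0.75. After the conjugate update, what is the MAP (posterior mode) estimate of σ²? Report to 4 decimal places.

With known mean μ and an Inverse-Gamma(α, β) prior on σ², the Normal likelihood is conjugate: posterior is Inv-Gamma(α + n/2, β + Σ(xᵢ−μ)²/2).
Σ(xᵢ−μ)² = (-3.87)² + (1.44)² + (1.13)² + (-0.29)² + (-1.76)² + (0.81)² + (0.37)² + (-0.75)² = 22.8646.
Posterior: Inv-Gamma(8.4 + 8/2, 1.8 + 22.8646/2) = Inv-Gamma(12.40, 13.23230).
Mode = β/(α+1) = 13.23230/13.40 = 0.9875.

0.9875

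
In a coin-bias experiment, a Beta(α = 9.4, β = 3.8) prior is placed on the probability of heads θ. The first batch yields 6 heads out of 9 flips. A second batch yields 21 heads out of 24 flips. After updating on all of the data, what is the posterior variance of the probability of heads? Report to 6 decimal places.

The Beta prior is conjugate to a Binomial/Bernoulli likelihood; the update adds successes to α and failures to β.
After batch 1: Beta(9.4+6, 3.8+3) = Beta(15.4, 6.8).
After batch 2: Beta(15.4+21, 6.8+3) = Beta(36.4, 9.8).
Var = αβ/((α+β)²(α+β+1)) = 36.4·9.8/(46.2²·47.2) = 0.003541.

0.003541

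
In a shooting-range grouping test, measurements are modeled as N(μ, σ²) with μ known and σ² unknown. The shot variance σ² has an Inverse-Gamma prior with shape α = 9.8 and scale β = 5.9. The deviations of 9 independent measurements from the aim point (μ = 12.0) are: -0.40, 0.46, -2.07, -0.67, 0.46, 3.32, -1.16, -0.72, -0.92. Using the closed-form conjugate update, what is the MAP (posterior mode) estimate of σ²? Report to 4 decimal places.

1.0082

With known mean μ and an Inverse-Gamma(α, β) prior on σ², the Normal likelihood is conjugate: posterior is Inv-Gamma(α + n/2, β + Σ(xᵢ−μ)²/2).
Σ(xᵢ−μ)² = (-0.40)² + (0.46)² + (-2.07)² + (-0.67)² + (0.46)² + (3.32)² + (-1.16)² + (-0.72)² + (-0.92)² = 19.0498.
Posterior: Inv-Gamma(9.8 + 9/2, 5.9 + 19.0498/2) = Inv-Gamma(14.30, 15.42490).
Mode = β/(α+1) = 15.42490/15.30 = 1.0082.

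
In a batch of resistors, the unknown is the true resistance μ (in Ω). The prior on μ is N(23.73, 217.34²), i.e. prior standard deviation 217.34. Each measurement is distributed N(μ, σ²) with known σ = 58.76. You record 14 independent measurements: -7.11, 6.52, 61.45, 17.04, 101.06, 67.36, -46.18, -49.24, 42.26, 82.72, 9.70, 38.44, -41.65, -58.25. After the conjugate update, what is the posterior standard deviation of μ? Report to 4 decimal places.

For Normal data with known variance σ², a Normal(μ₀, σ₀²) prior on μ is conjugate. Posterior precision = 1/σ₀² + n/σ²; posterior mean is the precision-weighted average of μ₀ and x̄.
σ₀² = 217.34² = 47236.6756, σ² = 58.76² = 3452.7376; σ² + n·σ₀² = 3452.7376 + 14·47236.6756 = 664766.196.
Posterior precision = 1/σ₀² + n/σ² = 1/47236.6756 + 14/3452.7376 = (σ² + n·σ₀²)/(σ₀²σ²) = 664766.196/(47236.6756·3452.7376); posterior variance σₙ² = σ₀²σ²/(σ² + n·σ₀²) = 47236.6756·3452.7376/664766.196 = 245.343170.
Posterior SD = √σₙ² = √(47236.6756·3452.7376/664766.196) = 15.6634.

15.6634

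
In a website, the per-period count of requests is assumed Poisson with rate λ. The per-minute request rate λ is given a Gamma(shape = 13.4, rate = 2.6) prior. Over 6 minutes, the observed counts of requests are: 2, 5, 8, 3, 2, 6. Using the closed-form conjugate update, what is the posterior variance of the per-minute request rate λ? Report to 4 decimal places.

0.5327

With a Gamma(shape α, rate β) prior, the Poisson likelihood is conjugate: the posterior is Gamma(α + ΣXᵢ, β + n).
Sum of counts S = 26 over n = 6 minutes.
Posterior: Gamma(α+S, β+n) = Gamma(13.4+26, 2.6+6) = Gamma(39.4, 8.6).
Var = α/β² = 39.4/8.6² = 0.5327.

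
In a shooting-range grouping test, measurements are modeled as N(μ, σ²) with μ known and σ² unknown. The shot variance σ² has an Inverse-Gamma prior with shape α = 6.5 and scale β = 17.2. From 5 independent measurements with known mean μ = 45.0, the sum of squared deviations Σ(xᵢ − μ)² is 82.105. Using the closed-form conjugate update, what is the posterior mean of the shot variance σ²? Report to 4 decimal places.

7.2816

With known mean μ and an Inverse-Gamma(α, β) prior on σ², the Normal likelihood is conjugate: posterior is Inv-Gamma(α + n/2, β + Σ(xᵢ−μ)²/2).
Posterior: Inv-Gamma(6.5 + 5/2, 17.2 + 82.105/2) = Inv-Gamma(9.00, 58.2525).
E[σ²|data] = β/(α−1) = 58.2525/8.00 = 7.2816.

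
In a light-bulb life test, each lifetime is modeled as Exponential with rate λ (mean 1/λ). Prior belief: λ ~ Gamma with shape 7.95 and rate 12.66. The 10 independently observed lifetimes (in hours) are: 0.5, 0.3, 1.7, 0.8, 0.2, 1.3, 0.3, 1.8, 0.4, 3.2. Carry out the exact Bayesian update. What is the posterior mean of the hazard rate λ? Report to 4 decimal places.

0.7750

With a Gamma(shape α, rate β) prior on the exponential rate λ, the posterior after n observations with total T = Σxᵢ is Gamma(α+n, β+T).
Sum of observations T = 10.5 hours; n = 10.
Posterior: Gamma(7.95+10, 12.66+10.5) = Gamma(17.95, 23.16).
Posterior mean of λ = α/β = 17.95/23.16 = 0.7750.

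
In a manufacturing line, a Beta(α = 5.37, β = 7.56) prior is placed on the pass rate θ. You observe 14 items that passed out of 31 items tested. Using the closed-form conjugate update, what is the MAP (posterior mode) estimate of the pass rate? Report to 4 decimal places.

0.4381

The Beta prior is conjugate to a Binomial/Bernoulli likelihood; the update adds successes to α and failures to β.
Posterior: Beta(α+k, β+n−k) = Beta(5.37+14, 7.56+17) = Beta(19.37, 24.56).
Mode of Beta(a,b) for a,b>1 is (a−1)/(a+b−2) = 18.37/41.93 = 0.4381.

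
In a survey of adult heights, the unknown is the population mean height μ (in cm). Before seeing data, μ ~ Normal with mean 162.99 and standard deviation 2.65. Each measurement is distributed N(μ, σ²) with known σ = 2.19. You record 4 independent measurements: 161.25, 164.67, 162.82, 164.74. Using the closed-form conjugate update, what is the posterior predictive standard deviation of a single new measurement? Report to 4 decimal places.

For Normal data with known variance σ², a Normal(μ₀, σ₀²) prior on μ is conjugate. Posterior precision = 1/σ₀² + n/σ²; posterior mean is the precision-weighted average of μ₀ and x̄.
σ₀² = 2.65² = 7.0225, σ² = 2.19² = 4.7961; σ² + n·σ₀² = 4.7961 + 4·7.0225 = 32.8861.
Posterior precision = 1/σ₀² + n/σ² = 1/7.0225 + 4/4.7961 = (σ² + n·σ₀²)/(σ₀²σ²) = 32.8861/(7.0225·4.7961); posterior variance σₙ² = σ₀²σ²/(σ² + n·σ₀²) = 7.0225·4.7961/32.8861 = 1.024160.
Predictive variance for one new observation = σₙ² + σ² = 7.0225·4.7961/32.8861 + 4.7961 = σ²·(σ₀² + 32.8861)/32.8861 = 4.7961·39.9086/32.8861 = 5.820260; SD = √(4.7961·39.9086/32.8861) = 2.4125.

2.4125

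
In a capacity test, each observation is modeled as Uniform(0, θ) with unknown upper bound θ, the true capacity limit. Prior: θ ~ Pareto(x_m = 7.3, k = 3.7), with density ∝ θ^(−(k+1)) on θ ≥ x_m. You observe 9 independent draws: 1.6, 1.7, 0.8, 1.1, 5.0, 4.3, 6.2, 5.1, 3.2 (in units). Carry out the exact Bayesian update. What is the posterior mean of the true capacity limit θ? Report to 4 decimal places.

A Pareto(scale x_m, shape k) prior on the upper bound θ of Uniform(0, θ) is conjugate: posterior is Pareto(max(x_m, max xᵢ), k + n).
Sample maximum = 6.2; prior scale x_m = 7.3 → posterior scale = max = 7.3.
Posterior shape = 3.7 + 9 = 12.7.
E[θ|data] = k·x_m/(k−1) = 12.7·7.3/11.7 = 7.9239.

7.9239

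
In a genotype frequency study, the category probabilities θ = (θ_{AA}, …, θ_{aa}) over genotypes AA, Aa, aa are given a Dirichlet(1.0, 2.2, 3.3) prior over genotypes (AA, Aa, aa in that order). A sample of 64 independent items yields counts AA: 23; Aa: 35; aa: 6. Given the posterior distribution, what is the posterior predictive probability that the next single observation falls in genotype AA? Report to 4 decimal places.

0.3404

The Dirichlet prior is conjugate to the Multinomial likelihood: each posterior αⱼ = prior αⱼ + observed count nⱼ.
Posterior concentration: (24.0, 37.2, 9.3), total = 70.5.
P(next = AA | data) = α_{AA}/Σα = 0.3404.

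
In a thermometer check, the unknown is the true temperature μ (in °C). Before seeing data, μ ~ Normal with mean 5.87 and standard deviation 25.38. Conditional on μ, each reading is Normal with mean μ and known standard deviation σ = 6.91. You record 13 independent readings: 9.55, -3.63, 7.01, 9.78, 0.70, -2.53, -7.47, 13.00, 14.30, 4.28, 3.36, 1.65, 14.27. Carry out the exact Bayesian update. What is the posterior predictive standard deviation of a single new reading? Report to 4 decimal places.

7.1694

For Normal data with known variance σ², a Normal(μ₀, σ₀²) prior on μ is conjugate. Posterior precision = 1/σ₀² + n/σ²; posterior mean is the precision-weighted average of μ₀ and x̄.
σ₀² = 25.38² = 644.1444, σ² = 6.91² = 47.7481; σ² + n·σ₀² = 47.7481 + 13·644.1444 = 8421.6253.
Posterior precision = 1/σ₀² + n/σ² = 1/644.1444 + 13/47.7481 = (σ² + n·σ₀²)/(σ₀²σ²) = 8421.6253/(644.1444·47.7481); posterior variance σₙ² = σ₀²σ²/(σ² + n·σ₀²) = 644.1444·47.7481/8421.6253 = 3.652106.
Predictive variance for one new observation = σₙ² + σ² = 644.1444·47.7481/8421.6253 + 47.7481 = σ²·(σ₀² + 8421.6253)/8421.6253 = 47.7481·9065.7697/8421.6253 = 51.400206; SD = √(47.7481·9065.7697/8421.6253) = 7.1694.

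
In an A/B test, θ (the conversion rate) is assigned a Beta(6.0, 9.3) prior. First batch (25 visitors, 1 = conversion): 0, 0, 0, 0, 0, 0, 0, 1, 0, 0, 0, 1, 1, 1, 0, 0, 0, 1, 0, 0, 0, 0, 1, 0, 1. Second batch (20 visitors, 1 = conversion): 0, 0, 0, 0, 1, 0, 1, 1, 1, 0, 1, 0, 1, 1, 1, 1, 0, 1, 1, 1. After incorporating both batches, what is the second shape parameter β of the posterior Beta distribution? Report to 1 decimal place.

35.3

The Beta prior is conjugate to a Binomial/Bernoulli likelihood; the update adds successes to α and failures to β.
After batch 1: Beta(6.0+7, 9.3+18) = Beta(13.0, 27.3).
After batch 2: Beta(13.0+12, 27.3+8) = Beta(25.0, 35.3).
Posterior β = 35.3.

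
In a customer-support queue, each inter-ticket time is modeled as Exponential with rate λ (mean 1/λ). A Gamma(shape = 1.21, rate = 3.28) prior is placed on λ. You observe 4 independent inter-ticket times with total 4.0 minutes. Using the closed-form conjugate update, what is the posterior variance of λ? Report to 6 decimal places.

0.098305

With a Gamma(shape α, rate β) prior on the exponential rate λ, the posterior after n observations with total T = Σxᵢ is Gamma(α+n, β+T).
Posterior: Gamma(1.21+4, 3.28+4.0) = Gamma(5.21, 7.28).
Var = α/β² = 0.098305.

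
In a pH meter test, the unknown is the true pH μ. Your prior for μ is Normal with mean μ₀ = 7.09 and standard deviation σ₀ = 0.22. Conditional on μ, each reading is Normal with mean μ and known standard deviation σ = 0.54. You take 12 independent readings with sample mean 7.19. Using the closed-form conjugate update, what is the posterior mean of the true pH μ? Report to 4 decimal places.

For Normal data with known variance σ², a Normal(μ₀, σ₀²) prior on μ is conjugate. Posterior precision = 1/σ₀² + n/σ²; posterior mean is the precision-weighted average of μ₀ and x̄.
n·x̄ = 12·7.19 = 86.28.
σ₀² = 0.22² = 0.0484, σ² = 0.54² = 0.2916; σ² + n·σ₀² = 0.2916 + 12·0.0484 = 0.8724.
Posterior mean = (μ₀/σ₀² + n·x̄/σ²)/(1/σ₀² + n/σ²) = (σ²·μ₀ + σ₀²·n·x̄)/(σ² + n·σ₀²) = (0.2916·7.09 + 0.0484·86.28)/0.8724 = 6.243396/0.8724 = 7.1566.

7.1566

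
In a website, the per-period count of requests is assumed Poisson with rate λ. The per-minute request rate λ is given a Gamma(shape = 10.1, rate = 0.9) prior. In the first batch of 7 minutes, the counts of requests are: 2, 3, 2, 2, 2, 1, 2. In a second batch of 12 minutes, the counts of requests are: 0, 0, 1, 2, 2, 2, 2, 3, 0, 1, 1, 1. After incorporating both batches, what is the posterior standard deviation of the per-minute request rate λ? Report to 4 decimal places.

With a Gamma(shape α, rate β) prior, the Poisson likelihood is conjugate: the posterior is Gamma(α + ΣXᵢ, β + n).
Batch 1: sum of counts S = 14 over n = 7 minutes.
After batch 1: Gamma(α+S, β+n) = Gamma(10.1+14, 0.9+7) = Gamma(24.1, 7.9).
Batch 2: sum of counts S = 15 over n = 12 minutes.
After batch 2: Gamma(α+S, β+n) = Gamma(24.1+15, 7.9+12) = Gamma(39.1, 19.9).
SD = √α/β = √39.1/19.9 = 0.3142.

0.3142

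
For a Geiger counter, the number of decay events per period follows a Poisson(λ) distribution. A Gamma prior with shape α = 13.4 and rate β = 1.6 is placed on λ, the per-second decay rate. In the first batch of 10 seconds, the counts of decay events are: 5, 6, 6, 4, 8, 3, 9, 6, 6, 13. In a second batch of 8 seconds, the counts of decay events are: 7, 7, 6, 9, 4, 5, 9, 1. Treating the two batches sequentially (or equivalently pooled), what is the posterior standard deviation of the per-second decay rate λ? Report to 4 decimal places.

With a Gamma(shape α, rate β) prior, the Poisson likelihood is conjugate: the posterior is Gamma(α + ΣXᵢ, β + n).
Batch 1: sum of counts S = 66 over n = 10 seconds.
After batch 1: Gamma(α+S, β+n) = Gamma(13.4+66, 1.6+10) = Gamma(79.4, 11.6).
Batch 2: sum of counts S = 48 over n = 8 seconds.
After batch 2: Gamma(α+S, β+n) = Gamma(79.4+48, 11.6+8) = Gamma(127.4, 19.6).
SD = √α/β = √127.4/19.6 = 0.5759.

0.5759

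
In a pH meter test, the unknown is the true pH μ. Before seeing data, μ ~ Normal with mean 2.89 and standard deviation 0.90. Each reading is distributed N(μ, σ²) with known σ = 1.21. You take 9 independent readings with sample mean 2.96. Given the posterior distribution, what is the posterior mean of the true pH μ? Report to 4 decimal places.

For Normal data with known variance σ², a Normal(μ₀, σ₀²) prior on μ is conjugate. Posterior precision = 1/σ₀² + n/σ²; posterior mean is the precision-weighted average of μ₀ and x̄.
n·x̄ = 9·2.96 = 26.64.
σ₀² = 0.90² = 0.81, σ² = 1.21² = 1.4641; σ² + n·σ₀² = 1.4641 + 9·0.81 = 8.7541.
Posterior mean = (μ₀/σ₀² + n·x̄/σ²)/(1/σ₀² + n/σ²) = (σ²·μ₀ + σ₀²·n·x̄)/(σ² + n·σ₀²) = (1.4641·2.89 + 0.81·26.64)/8.7541 = 25.809649/8.7541 = 2.9483.

2.9483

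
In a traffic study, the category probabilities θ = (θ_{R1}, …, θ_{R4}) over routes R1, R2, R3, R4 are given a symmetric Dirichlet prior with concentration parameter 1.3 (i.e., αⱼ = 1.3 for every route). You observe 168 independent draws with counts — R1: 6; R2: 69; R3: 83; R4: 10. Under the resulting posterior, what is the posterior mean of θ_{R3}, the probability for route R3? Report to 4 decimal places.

0.4867

The Dirichlet prior is conjugate to the Multinomial likelihood: each posterior αⱼ = prior αⱼ + observed count nⱼ.
Posterior concentration: (7.3, 70.3, 84.3, 11.3), total = 173.2.
E[θ_{R3}|data] = α_{R3}/Σα = 84.3/173.2 = 0.4867.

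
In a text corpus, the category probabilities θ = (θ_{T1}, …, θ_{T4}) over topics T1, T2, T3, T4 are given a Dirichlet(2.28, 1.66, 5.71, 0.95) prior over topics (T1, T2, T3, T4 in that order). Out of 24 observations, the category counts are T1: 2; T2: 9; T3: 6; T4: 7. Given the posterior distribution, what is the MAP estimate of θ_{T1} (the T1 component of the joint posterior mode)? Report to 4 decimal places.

The Dirichlet prior is conjugate to the Multinomial likelihood: each posterior αⱼ = prior αⱼ + observed count nⱼ.
Posterior concentration: (4.28, 10.66, 11.71, 7.95), total = 34.60.
Joint mode component: (α_{T1}−1)/(Σα−K) = 3.28/30.60 = 0.1072.

0.1072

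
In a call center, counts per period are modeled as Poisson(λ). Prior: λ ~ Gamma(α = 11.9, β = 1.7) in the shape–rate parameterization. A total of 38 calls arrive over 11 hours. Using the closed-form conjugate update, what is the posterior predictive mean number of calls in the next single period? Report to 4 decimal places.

With a Gamma(shape α, rate β) prior, the Poisson likelihood is conjugate: the posterior is Gamma(α + ΣXᵢ, β + n).
Posterior: Gamma(α+S, β+n) = Gamma(11.9+38, 1.7+11) = Gamma(49.9, 12.7).
The predictive distribution for one future period is NegBinom with mean α/β = 3.9291.

3.9291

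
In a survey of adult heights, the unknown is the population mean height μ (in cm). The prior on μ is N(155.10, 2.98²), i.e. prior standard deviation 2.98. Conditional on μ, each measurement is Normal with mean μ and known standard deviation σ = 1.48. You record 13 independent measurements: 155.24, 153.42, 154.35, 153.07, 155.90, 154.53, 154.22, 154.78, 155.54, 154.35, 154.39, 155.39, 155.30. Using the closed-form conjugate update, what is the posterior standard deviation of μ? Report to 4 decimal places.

0.4066

For Normal data with known variance σ², a Normal(μ₀, σ₀²) prior on μ is conjugate. Posterior precision = 1/σ₀² + n/σ²; posterior mean is the precision-weighted average of μ₀ and x̄.
σ₀² = 2.98² = 8.8804, σ² = 1.48² = 2.1904; σ² + n·σ₀² = 2.1904 + 13·8.8804 = 117.6356.
Posterior precision = 1/σ₀² + n/σ² = 1/8.8804 + 13/2.1904 = (σ² + n·σ₀²)/(σ₀²σ²) = 117.6356/(8.8804·2.1904); posterior variance σₙ² = σ₀²σ²/(σ² + n·σ₀²) = 8.8804·2.1904/117.6356 = 0.165355.
Posterior SD = √σₙ² = √(8.8804·2.1904/117.6356) = 0.4066.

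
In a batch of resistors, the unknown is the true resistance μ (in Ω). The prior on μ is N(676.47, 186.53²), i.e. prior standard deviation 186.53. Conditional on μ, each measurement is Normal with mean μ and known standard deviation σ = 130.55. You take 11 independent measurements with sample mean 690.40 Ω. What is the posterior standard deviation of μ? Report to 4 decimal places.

For Normal data with known variance σ², a Normal(μ₀, σ₀²) prior on μ is conjugate. Posterior precision = 1/σ₀² + n/σ²; posterior mean is the precision-weighted average of μ₀ and x̄.
σ₀² = 186.53² = 34793.4409, σ² = 130.55² = 17043.3025; σ² + n·σ₀² = 17043.3025 + 11·34793.4409 = 399771.1524.
Posterior precision = 1/σ₀² + n/σ² = 1/34793.4409 + 11/17043.3025 = (σ² + n·σ₀²)/(σ₀²σ²) = 399771.1524/(34793.4409·17043.3025); posterior variance σₙ² = σ₀²σ²/(σ² + n·σ₀²) = 34793.4409·17043.3025/399771.1524 = 1483.336491.
Posterior SD = √σₙ² = √(34793.4409·17043.3025/399771.1524) = 38.5141.

38.5141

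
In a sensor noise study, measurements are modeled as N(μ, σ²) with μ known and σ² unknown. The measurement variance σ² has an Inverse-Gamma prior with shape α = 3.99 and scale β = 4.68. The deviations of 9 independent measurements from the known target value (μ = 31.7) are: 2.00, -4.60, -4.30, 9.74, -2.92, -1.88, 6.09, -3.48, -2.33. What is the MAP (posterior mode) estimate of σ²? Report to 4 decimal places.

With known mean μ and an Inverse-Gamma(α, β) prior on σ², the Normal likelihood is conjugate: posterior is Inv-Gamma(α + n/2, β + Σ(xᵢ−μ)²/2).
Σ(xᵢ−μ)² = (2.00)² + (-4.60)² + (-4.30)² + (9.74)² + (-2.92)² + (-1.88)² + (6.09)² + (-3.48)² + (-2.33)² = 205.2058.
Posterior: Inv-Gamma(3.99 + 9/2, 4.68 + 205.2058/2) = Inv-Gamma(8.49, 107.28290).
Mode = β/(α+1) = 107.28290/9.49 = 11.3048.

11.3048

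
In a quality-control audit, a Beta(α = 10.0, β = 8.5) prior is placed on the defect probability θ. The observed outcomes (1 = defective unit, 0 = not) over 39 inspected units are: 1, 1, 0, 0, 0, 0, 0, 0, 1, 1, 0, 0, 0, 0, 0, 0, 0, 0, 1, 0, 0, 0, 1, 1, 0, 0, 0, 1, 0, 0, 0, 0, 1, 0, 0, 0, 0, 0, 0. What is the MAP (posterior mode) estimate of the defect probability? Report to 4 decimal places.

0.3243

The Beta prior is conjugate to a Binomial/Bernoulli likelihood; the update adds successes to α and failures to β.
Posterior: Beta(α+k, β+n−k) = Beta(10.0+9, 8.5+30) = Beta(19.0, 38.5).
Mode of Beta(a,b) for a,b>1 is (a−1)/(a+b−2) = 18.0/55.5 = 0.3243.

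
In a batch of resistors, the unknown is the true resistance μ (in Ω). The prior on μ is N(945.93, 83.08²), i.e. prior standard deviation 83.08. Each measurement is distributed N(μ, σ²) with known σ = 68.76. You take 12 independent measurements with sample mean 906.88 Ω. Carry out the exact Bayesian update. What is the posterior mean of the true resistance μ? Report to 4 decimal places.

For Normal data with known variance σ², a Normal(μ₀, σ₀²) prior on μ is conjugate. Posterior precision = 1/σ₀² + n/σ²; posterior mean is the precision-weighted average of μ₀ and x̄.
n·x̄ = 12·906.88 = 10882.56.
σ₀² = 83.08² = 6902.2864, σ² = 68.76² = 4727.9376; σ² + n·σ₀² = 4727.9376 + 12·6902.2864 = 87555.3744.
Posterior mean = (μ₀/σ₀² + n·x̄/σ²)/(1/σ₀² + n/σ²) = (σ²·μ₀ + σ₀²·n·x̄)/(σ² + n·σ₀²) = (4727.9376·945.93 + 6902.2864·10882.56)/87555.3744 = 79586843.899152/87555.3744 = 908.9887.

908.9887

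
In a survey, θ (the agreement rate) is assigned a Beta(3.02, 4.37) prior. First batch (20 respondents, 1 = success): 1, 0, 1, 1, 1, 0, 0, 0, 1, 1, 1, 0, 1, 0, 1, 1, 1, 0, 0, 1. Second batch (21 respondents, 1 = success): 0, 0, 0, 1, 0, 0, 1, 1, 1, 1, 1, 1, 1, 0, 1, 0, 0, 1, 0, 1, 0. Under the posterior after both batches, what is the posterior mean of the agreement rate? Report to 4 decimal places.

The Beta prior is conjugate to a Binomial/Bernoulli likelihood; the update adds successes to α and failures to β.
After batch 1: Beta(3.02+12, 4.37+8) = Beta(15.02, 12.37).
After batch 2: Beta(15.02+11, 12.37+10) = Beta(26.02, 22.37).
Posterior mean = α/(α+β) = 26.02/48.39 = 0.5377.

0.5377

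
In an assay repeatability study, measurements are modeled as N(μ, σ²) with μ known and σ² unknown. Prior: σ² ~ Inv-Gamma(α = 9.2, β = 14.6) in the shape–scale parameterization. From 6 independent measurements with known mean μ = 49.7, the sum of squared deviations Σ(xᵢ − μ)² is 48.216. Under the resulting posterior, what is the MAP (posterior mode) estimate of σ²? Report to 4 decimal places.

With known mean μ and an Inverse-Gamma(α, β) prior on σ², the Normal likelihood is conjugate: posterior is Inv-Gamma(α + n/2, β + Σ(xᵢ−μ)²/2).
Posterior: Inv-Gamma(9.2 + 6/2, 14.6 + 48.216/2) = Inv-Gamma(12.20, 38.7080).
Mode = β/(α+1) = 38.7080/13.20 = 2.9324.

2.9324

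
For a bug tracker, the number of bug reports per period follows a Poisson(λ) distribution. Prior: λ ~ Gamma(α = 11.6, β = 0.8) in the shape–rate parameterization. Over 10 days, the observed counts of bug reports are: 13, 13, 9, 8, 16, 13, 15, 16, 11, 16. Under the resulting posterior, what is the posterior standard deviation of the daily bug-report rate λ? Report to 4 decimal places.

With a Gamma(shape α, rate β) prior, the Poisson likelihood is conjugate: the posterior is Gamma(α + ΣXᵢ, β + n).
Sum of counts S = 130 over n = 10 days.
Posterior: Gamma(α+S, β+n) = Gamma(11.6+130, 0.8+10) = Gamma(141.6, 10.8).
SD = √α/β = √141.6/10.8 = 1.1018.

1.1018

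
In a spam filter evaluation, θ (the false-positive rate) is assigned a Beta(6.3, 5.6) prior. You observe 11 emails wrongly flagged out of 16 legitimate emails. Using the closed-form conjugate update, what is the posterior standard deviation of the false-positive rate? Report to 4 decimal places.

0.0903

The Beta prior is conjugate to a Binomial/Bernoulli likelihood; the update adds successes to α and failures to β.
Posterior: Beta(α+k, β+n−k) = Beta(6.3+11, 5.6+5) = Beta(17.3, 10.6).
Var = αβ/((α+β)²(α+β+1)) = 17.3·10.6/(27.9²·28.9) = 0.00815165; SD = √0.00815165 = 0.0903.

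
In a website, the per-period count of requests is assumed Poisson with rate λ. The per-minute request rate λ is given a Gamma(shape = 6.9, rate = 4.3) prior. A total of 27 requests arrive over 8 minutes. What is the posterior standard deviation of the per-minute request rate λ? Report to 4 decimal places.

With a Gamma(shape α, rate β) prior, the Poisson likelihood is conjugate: the posterior is Gamma(α + ΣXᵢ, β + n).
Posterior: Gamma(α+S, β+n) = Gamma(6.9+27, 4.3+8) = Gamma(33.9, 12.3).
SD = √α/β = √33.9/12.3 = 0.4734.

0.4734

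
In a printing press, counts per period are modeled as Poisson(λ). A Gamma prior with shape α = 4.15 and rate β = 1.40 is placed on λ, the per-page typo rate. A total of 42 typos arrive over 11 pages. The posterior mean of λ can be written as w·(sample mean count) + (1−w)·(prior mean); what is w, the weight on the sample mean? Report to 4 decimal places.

With a Gamma(shape α, rate β) prior, the Poisson likelihood is conjugate: the posterior is Gamma(α + ΣXᵢ, β + n).
Posterior mean = (α₀+S)/(β₀+n) = [n/(β₀+n)]·(S/n) + [β₀/(β₀+n)]·(α₀/β₀), so only n and β₀ enter the weight.
Weight on data w = n/(β₀+n) = 11/(1.40+11) = 11/12.40 = 0.8871.

0.8871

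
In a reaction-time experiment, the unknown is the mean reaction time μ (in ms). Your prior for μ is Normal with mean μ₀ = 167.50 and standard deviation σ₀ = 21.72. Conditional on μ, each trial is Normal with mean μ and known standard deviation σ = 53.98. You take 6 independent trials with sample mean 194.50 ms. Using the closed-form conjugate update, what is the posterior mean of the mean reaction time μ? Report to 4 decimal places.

180.8043

For Normal data with known variance σ², a Normal(μ₀, σ₀²) prior on μ is conjugate. Posterior precision = 1/σ₀² + n/σ²; posterior mean is the precision-weighted average of μ₀ and x̄.
n·x̄ = 6·194.50 = 1167.
σ₀² = 21.72² = 471.7584, σ² = 53.98² = 2913.8404; σ² + n·σ₀² = 2913.8404 + 6·471.7584 = 5744.3908.
Posterior mean = (μ₀/σ₀² + n·x̄/σ²)/(1/σ₀² + n/σ²) = (σ²·μ₀ + σ₀²·n·x̄)/(σ² + n·σ₀²) = (2913.8404·167.50 + 471.7584·1167)/5744.3908 = 1038610.3198/5744.3908 = 180.8043.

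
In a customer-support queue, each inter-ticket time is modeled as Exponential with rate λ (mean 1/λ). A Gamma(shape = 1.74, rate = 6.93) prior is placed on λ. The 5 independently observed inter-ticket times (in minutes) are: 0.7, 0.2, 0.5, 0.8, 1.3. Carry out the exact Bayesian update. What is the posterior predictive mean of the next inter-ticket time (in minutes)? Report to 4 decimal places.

1.8171

With a Gamma(shape α, rate β) prior on the exponential rate λ, the posterior after n observations with total T = Σxᵢ is Gamma(α+n, β+T).
Sum of observations T = 3.5 minutes; n = 5.
Posterior: Gamma(1.74+5, 6.93+3.5) = Gamma(6.74, 10.43).
The predictive distribution for the next observation is Lomax; its mean is β/(α−1) = 10.43/5.74 = 1.8171.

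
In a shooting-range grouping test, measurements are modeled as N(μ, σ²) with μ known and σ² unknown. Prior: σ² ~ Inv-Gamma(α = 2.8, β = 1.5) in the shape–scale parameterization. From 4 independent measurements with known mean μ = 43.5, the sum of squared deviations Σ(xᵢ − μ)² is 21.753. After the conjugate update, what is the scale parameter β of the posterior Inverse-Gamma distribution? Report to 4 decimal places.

12.3765

With known mean μ and an Inverse-Gamma(α, β) prior on σ², the Normal likelihood is conjugate: posterior is Inv-Gamma(α + n/2, β + Σ(xᵢ−μ)²/2).
Posterior: Inv-Gamma(2.8 + 4/2, 1.5 + 21.753/2) = Inv-Gamma(4.80, 12.3765).
Posterior β = 12.3765.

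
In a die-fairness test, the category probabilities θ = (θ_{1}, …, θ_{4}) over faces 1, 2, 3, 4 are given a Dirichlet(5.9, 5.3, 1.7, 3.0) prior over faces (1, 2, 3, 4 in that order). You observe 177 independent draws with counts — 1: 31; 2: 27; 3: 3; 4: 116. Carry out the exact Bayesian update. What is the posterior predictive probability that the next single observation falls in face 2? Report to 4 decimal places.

The Dirichlet prior is conjugate to the Multinomial likelihood: each posterior αⱼ = prior αⱼ + observed count nⱼ.
Posterior concentration: (36.9, 32.3, 4.7, 119.0), total = 192.9.
P(next = 2 | data) = α_{2}/Σα = 0.1674.

0.1674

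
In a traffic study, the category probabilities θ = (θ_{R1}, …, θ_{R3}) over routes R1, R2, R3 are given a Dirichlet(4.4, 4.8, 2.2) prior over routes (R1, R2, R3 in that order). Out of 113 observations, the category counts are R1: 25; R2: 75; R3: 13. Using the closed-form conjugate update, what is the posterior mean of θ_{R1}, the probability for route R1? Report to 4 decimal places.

The Dirichlet prior is conjugate to the Multinomial likelihood: each posterior αⱼ = prior αⱼ + observed count nⱼ.
Posterior concentration: (29.4, 79.8, 15.2), total = 124.4.
E[θ_{R1}|data] = α_{R1}/Σα = 29.4/124.4 = 0.2363.

0.2363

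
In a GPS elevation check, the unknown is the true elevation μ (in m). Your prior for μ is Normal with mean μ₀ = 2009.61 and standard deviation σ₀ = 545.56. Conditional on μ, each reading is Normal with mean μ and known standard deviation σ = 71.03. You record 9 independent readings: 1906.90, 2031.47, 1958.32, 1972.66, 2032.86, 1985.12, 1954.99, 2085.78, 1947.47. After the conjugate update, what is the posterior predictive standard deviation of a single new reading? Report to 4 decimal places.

74.8652

For Normal data with known variance σ², a Normal(μ₀, σ₀²) prior on μ is conjugate. Posterior precision = 1/σ₀² + n/σ²; posterior mean is the precision-weighted average of μ₀ and x̄.
σ₀² = 545.56² = 297635.7136, σ² = 71.03² = 5045.2609; σ² + n·σ₀² = 5045.2609 + 9·297635.7136 = 2683766.6833.
Posterior precision = 1/σ₀² + n/σ² = 1/297635.7136 + 9/5045.2609 = (σ² + n·σ₀²)/(σ₀²σ²) = 2683766.6833/(297635.7136·5045.2609); posterior variance σₙ² = σ₀²σ²/(σ² + n·σ₀²) = 297635.7136·5045.2609/2683766.6833 = 559.530692.
Predictive variance for one new observation = σₙ² + σ² = 297635.7136·5045.2609/2683766.6833 + 5045.2609 = σ²·(σ₀² + 2683766.6833)/2683766.6833 = 5045.2609·2981402.3969/2683766.6833 = 5604.791592; SD = √(5045.2609·2981402.3969/2683766.6833) = 74.8652.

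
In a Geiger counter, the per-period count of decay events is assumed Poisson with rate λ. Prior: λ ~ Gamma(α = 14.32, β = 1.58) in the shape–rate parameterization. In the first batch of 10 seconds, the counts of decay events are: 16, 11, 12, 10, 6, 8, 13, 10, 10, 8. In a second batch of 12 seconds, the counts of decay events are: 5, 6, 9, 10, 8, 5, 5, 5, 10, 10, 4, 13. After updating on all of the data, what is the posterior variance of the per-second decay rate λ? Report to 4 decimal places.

0.3747

With a Gamma(shape α, rate β) prior, the Poisson likelihood is conjugate: the posterior is Gamma(α + ΣXᵢ, β + n).
Batch 1: sum of counts S = 104 over n = 10 seconds.
After batch 1: Gamma(α+S, β+n) = Gamma(14.32+104, 1.58+10) = Gamma(118.32, 11.58).
Batch 2: sum of counts S = 90 over n = 12 seconds.
After batch 2: Gamma(α+S, β+n) = Gamma(118.32+90, 11.58+12) = Gamma(208.32, 23.58).
Var = α/β² = 208.32/23.58² = 0.3747.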